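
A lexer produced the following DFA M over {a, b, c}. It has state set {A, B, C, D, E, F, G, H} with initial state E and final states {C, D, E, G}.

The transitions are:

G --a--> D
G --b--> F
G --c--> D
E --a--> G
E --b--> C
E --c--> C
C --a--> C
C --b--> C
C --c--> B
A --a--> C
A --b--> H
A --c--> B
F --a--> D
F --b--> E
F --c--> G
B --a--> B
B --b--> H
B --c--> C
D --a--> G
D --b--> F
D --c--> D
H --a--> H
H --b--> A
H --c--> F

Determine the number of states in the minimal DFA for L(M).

7

Every state is reachable, so we keep all 8.
Initial partition by acceptance: {C,D,E,G} | {A,B,F,H}.
Split {C,D,E,G} by δ(·,b) → {C,E} and {D,G}.
Split {C,E} by δ(·,a) → {C} and {E}.
Refine {A,B,F,H} on symbol a: members go to different blocks, giving {B,H} and {A} and {F}.
Split {B,H} by δ(·,b) → {B} and {H}.
Stable partition: {C} | {B} | {D,G} | {E} | {A} | {F} | {H} — 7 equivalence classes.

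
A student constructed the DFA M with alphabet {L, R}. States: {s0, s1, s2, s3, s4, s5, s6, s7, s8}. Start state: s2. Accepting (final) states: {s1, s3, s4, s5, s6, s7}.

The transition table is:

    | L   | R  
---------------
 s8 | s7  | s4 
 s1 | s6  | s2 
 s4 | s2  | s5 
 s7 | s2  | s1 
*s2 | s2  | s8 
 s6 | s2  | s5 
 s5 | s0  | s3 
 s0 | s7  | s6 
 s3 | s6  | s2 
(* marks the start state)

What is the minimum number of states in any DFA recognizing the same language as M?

6

All states are reachable from the start state.
Start with accepting vs non-accepting: {s1,s3,s4,s5,s6,s7} | {s0,s2,s8}.
Split {s1,s3,s4,s5,s6,s7} by δ(·,L) → {s4,s5,s6,s7} and {s1,s3}.
Split {s4,s5,s6,s7} by δ(·,R) → {s4,s6} and {s5,s7}.
Split {s0,s2,s8} by δ(·,L) → {s0,s8} and {s2}.
On input L, block {s5,s7} splits into {s5} and {s7}.
Stable partition: {s4,s6} | {s0,s8} | {s1,s3} | {s5} | {s2} | {s7} — 6 equivalence classes.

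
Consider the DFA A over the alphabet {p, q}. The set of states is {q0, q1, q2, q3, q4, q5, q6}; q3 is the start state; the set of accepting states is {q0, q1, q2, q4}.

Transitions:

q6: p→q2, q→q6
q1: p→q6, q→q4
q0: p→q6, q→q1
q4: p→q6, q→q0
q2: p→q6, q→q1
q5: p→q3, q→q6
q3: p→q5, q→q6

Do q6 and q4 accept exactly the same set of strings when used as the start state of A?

No

All states are reachable from the start state.
Start with accepting vs non-accepting: {q0,q1,q2,q4} | {q3,q5,q6}.
On input p, block {q3,q5,q6} splits into {q3,q5} and {q6}.
Stable partition: {q0,q1,q2,q4} | {q3,q5} | {q6} — 3 equivalence classes.
q6 and q4 end up in different blocks, so they are distinguishable. For instance, the string 'ε' is accepted from only q4.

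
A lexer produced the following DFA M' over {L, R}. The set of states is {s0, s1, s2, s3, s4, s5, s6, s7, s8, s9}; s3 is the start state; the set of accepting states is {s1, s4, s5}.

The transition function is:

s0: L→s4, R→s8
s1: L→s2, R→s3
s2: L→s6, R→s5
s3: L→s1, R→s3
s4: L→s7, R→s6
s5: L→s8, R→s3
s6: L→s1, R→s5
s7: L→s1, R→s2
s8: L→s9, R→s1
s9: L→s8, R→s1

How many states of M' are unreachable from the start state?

No path from s3 leads to s0, s4, s7; the other 7 states are all reachable.

3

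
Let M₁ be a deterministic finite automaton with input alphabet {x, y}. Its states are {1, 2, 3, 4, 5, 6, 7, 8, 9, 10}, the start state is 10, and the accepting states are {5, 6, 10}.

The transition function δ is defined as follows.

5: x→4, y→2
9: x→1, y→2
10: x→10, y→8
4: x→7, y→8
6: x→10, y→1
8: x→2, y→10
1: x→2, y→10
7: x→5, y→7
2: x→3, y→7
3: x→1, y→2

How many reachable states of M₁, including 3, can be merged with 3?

States {6,9} cannot be reached from the start state, so discard them.
Start with accepting vs non-accepting: {5,10} | {1,2,3,4,7,8}.
On input x, block {5,10} splits into {5} and {10}.
Split {1,2,3,4,7,8} by δ(·,x) → {1,2,3,4,8} and {7}.
Refine {1,2,3,4,8} on symbol x: members go to different blocks, giving {1,2,3,8} and {4}.
On input y, block {1,2,3,8} splits into {1,8} and {2} and {3}.
The partition is now stable with 7 blocks: {5} | {1,8} | {10} | {7} | {4} | {2} | {3}.
State 3 belongs to the block {3}, which has 1 states.

1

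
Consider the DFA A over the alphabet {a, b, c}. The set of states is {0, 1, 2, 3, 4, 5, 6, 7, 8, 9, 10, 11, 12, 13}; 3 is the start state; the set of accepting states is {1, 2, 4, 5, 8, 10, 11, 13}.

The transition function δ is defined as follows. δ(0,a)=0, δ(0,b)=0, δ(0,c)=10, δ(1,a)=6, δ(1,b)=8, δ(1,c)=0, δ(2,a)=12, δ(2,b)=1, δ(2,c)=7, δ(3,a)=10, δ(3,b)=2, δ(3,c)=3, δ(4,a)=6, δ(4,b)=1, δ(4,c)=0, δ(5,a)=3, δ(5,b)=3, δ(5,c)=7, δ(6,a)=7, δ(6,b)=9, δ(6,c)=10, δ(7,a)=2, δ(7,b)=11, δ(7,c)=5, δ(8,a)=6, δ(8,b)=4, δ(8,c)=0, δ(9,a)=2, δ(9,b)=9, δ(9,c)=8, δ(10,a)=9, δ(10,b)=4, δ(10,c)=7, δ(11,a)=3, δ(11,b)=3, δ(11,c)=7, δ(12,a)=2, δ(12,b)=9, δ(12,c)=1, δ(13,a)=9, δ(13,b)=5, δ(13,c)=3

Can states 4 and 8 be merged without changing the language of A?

Yes

States {13} cannot be reached from the start state, so discard them.
Start with accepting vs non-accepting: {1,2,4,5,8,10,11} | {0,3,6,7,9,12}.
Split {1,2,4,5,8,10,11} by δ(·,b) → {1,2,4,8,10} and {5,11}.
Split {0,3,6,7,9,12} by δ(·,a) → {3,7,9,12} and {0,6}.
Refine {1,2,4,8,10} on symbol a: members go to different blocks, giving {1,4,8} and {2,10}.
Refine {3,7,9,12} on symbol b: members go to different blocks, giving {9,12} and {3} and {7}.
Refine {0,6} on symbol a: members go to different blocks, giving {0} and {6}.
The partition is now stable with 8 blocks: {1,4,8} | {9,12} | {5,11} | {0} | {2,10} | {3} | {7} | {6}.
4 and 8 lie in the same block of the stable partition, so they are equivalent — no string distinguishes them.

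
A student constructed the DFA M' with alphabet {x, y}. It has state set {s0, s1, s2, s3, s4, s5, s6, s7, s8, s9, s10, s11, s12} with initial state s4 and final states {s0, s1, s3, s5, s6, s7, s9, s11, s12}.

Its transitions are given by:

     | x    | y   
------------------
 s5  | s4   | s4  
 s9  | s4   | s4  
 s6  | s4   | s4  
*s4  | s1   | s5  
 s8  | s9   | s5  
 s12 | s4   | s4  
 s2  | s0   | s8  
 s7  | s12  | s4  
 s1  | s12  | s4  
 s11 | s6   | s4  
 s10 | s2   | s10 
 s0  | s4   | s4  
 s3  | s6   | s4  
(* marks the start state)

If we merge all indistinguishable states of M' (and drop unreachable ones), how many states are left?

3

States {s0,s2,s3,s6,s7,s8,s9,s10,s11} cannot be reached from the start state, so discard them.
Start with accepting vs non-accepting: {s1,s5,s12} | {s4}.
On input x, block {s1,s5,s12} splits into {s5,s12} and {s1}.
The partition is now stable with 3 blocks: {s5,s12} | {s4} | {s1}.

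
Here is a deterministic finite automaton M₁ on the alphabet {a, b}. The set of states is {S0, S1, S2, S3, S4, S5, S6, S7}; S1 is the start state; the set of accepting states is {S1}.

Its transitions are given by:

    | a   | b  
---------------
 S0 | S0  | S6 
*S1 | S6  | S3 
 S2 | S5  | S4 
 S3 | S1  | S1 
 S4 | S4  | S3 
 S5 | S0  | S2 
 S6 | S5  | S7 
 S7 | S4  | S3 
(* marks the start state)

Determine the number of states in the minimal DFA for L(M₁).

All states are reachable from the start state.
P0 = {S1} | {S0,S2,S3,S4,S5,S6,S7}.
Refine {S0,S2,S3,S4,S5,S6,S7} on symbol a: members go to different blocks, giving {S0,S2,S4,S5,S6,S7} and {S3}.
Split {S0,S2,S4,S5,S6,S7} by δ(·,b) → {S0,S2,S5,S6} and {S4,S7}.
On input b, block {S0,S2,S5,S6} splits into {S0,S5} and {S2,S6}.
Stable partition: {S1} | {S0,S5} | {S3} | {S4,S7} | {S2,S6} — 5 equivalence classes.

5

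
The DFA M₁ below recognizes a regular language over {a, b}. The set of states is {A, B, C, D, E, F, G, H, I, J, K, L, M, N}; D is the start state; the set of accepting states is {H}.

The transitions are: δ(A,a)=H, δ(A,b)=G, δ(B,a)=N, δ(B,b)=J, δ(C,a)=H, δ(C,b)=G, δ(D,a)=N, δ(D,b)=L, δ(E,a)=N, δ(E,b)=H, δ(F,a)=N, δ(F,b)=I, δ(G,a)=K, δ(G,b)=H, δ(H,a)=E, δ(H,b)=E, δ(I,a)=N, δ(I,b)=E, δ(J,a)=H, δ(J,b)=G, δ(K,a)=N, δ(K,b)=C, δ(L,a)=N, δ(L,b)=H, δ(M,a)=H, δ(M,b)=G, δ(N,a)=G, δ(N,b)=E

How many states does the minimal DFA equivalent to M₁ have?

7

First remove the unreachable states {A,B,F,I,J,M}; 8 states remain.
Initial partition by acceptance: {H} | {C,D,E,G,K,L,N}.
Refine {C,D,E,G,K,L,N} on symbol a: members go to different blocks, giving {D,E,G,K,L,N} and {C}.
Refine {D,E,G,K,L,N} on symbol b: members go to different blocks, giving {E,G,L} and {D,N} and {K}.
On input a, block {E,G,L} splits into {E,L} and {G}.
Split {D,N} by δ(·,a) → {D} and {N}.
Stable partition: {H} | {E,L} | {C} | {D} | {K} | {G} | {N} — 7 equivalence classes.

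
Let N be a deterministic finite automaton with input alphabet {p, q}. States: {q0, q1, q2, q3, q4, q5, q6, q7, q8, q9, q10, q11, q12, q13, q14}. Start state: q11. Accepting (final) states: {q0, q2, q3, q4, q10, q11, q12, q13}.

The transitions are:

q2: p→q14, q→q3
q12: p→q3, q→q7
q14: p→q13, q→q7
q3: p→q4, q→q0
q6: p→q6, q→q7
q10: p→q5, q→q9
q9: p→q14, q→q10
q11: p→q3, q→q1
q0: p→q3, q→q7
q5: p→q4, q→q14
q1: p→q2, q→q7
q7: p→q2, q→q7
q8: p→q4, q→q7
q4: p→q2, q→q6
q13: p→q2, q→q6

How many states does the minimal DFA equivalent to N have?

States {q5,q8,q9,q10,q12} cannot be reached from the start state, so discard them.
Initial partition by acceptance: {q0,q2,q3,q4,q11,q13} | {q1,q6,q7,q14}.
On input p, block {q0,q2,q3,q4,q11,q13} splits into {q0,q3,q4,q11,q13} and {q2}.
Refine {q0,q3,q4,q11,q13} on symbol p: members go to different blocks, giving {q0,q3,q11} and {q4,q13}.
On input p, block {q0,q3,q11} splits into {q0,q11} and {q3}.
Split {q1,q6,q7,q14} by δ(·,p) → {q1,q7} and {q6} and {q14}.
The partition is now stable with 7 blocks: {q0,q11} | {q1,q7} | {q2} | {q4,q13} | {q3} | {q6} | {q14}.

7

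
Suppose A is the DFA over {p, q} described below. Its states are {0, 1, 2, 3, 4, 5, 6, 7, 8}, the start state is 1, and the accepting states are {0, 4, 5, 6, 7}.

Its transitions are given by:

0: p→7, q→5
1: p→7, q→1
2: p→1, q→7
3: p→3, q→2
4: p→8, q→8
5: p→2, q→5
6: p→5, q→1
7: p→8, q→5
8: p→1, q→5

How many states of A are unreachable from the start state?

No path from 1 leads to 0, 3, 4, 6; the other 5 states are all reachable.

4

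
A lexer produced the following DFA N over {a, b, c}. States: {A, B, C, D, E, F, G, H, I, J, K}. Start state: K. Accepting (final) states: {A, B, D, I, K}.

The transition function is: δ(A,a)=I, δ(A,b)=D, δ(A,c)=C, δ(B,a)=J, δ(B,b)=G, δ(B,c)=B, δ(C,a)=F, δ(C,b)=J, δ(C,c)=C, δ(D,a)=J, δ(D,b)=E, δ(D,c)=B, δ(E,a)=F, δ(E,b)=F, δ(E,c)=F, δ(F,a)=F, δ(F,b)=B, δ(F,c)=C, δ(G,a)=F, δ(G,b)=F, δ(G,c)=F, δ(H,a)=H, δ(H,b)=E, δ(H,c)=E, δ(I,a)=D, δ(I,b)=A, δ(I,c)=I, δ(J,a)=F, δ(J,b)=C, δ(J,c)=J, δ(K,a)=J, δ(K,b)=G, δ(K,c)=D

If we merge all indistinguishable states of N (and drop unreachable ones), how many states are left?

First remove the unreachable states {A,H,I}; 8 states remain.
Start with accepting vs non-accepting: {B,D,K} | {C,E,F,G,J}.
Split {C,E,F,G,J} by δ(·,b) → {C,E,G,J} and {F}.
On input b, block {C,E,G,J} splits into {C,J} and {E,G}.
No further refinement is possible. Final partition (4 blocks): {B,D,K} | {C,J} | {F} | {E,G}.

4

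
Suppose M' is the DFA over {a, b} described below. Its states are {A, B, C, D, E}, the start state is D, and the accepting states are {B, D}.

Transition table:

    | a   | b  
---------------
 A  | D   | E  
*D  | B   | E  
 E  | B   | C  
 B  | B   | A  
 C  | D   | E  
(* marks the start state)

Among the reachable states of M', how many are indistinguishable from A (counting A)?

3

All states are reachable from the start state.
Start with accepting vs non-accepting: {B,D} | {A,C,E}.
Stable partition: {B,D} | {A,C,E} — 2 equivalence classes.
The equivalence class containing A is {A,C,E}, of size 3.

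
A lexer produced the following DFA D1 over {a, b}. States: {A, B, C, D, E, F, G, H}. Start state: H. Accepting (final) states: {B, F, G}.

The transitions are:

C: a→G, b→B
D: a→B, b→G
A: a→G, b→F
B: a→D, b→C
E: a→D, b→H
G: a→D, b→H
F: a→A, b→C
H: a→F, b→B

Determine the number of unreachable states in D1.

1

No path from H leads to E; the other 7 states are all reachable.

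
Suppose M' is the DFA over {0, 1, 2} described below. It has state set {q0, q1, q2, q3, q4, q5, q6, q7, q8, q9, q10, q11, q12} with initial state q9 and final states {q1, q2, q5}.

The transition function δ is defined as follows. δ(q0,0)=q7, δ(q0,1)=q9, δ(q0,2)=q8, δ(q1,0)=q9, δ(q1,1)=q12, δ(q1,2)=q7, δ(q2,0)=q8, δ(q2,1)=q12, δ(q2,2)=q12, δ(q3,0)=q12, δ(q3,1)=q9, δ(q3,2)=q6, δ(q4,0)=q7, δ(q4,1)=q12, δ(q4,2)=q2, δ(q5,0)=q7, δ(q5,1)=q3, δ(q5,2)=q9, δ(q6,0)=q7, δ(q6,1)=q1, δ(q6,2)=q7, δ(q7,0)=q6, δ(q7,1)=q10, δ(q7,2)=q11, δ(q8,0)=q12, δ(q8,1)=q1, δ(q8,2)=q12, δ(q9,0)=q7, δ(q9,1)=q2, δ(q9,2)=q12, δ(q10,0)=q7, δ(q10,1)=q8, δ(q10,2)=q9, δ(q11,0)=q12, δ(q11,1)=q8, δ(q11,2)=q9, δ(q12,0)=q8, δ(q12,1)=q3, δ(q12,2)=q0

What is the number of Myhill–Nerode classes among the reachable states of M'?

4

States {q4,q5} cannot be reached from the start state, so discard them.
P0 = {q1,q2} | {q0,q3,q6,q7,q8,q9,q10,q11,q12}.
On input 1, block {q0,q3,q6,q7,q8,q9,q10,q11,q12} splits into {q0,q3,q7,q10,q11,q12} and {q6,q8,q9}.
Refine {q0,q3,q7,q10,q11,q12} on symbol 0: members go to different blocks, giving {q0,q3,q10,q11} and {q7,q12}.
No further refinement is possible. Final partition (4 blocks): {q1,q2} | {q0,q3,q10,q11} | {q6,q8,q9} | {q7,q12}.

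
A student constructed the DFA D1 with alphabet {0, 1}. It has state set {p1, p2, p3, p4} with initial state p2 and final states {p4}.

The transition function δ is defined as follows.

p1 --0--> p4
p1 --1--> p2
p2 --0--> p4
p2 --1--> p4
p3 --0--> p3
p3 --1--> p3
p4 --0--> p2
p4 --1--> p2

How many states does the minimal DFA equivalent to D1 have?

First remove the unreachable states {p1,p3}; 2 states remain.
Initial partition by acceptance: {p4} | {p2}.
Stable partition: {p4} | {p2} — 2 equivalence classes.

2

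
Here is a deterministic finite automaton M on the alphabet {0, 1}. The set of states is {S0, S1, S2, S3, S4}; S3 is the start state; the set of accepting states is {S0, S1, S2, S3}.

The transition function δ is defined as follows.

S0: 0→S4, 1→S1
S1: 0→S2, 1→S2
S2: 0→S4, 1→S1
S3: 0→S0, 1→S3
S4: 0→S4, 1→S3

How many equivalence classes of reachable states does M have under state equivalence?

4

Start with accepting vs non-accepting: {S0,S1,S2,S3} | {S4}.
Split {S0,S1,S2,S3} by δ(·,0) → {S0,S2} and {S1,S3}.
Split {S1,S3} by δ(·,1) → {S1} and {S3}.
Stable partition: {S0,S2} | {S4} | {S1} | {S3} — 4 equivalence classes.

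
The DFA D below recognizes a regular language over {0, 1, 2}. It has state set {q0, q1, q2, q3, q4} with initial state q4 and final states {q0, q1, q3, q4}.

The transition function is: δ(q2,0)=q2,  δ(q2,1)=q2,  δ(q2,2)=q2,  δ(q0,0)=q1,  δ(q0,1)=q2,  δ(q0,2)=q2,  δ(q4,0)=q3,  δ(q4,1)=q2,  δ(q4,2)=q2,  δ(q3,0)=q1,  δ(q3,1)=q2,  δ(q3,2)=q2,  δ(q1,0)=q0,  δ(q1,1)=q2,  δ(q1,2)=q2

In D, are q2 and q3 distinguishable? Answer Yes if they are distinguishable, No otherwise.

Start with accepting vs non-accepting: {q0,q1,q3,q4} | {q2}.
No further refinement is possible. Final partition (2 blocks): {q0,q1,q3,q4} | {q2}.
q2 and q3 end up in different blocks, so they are distinguishable. For instance, the string 'ε' is accepted from only q3.

Yes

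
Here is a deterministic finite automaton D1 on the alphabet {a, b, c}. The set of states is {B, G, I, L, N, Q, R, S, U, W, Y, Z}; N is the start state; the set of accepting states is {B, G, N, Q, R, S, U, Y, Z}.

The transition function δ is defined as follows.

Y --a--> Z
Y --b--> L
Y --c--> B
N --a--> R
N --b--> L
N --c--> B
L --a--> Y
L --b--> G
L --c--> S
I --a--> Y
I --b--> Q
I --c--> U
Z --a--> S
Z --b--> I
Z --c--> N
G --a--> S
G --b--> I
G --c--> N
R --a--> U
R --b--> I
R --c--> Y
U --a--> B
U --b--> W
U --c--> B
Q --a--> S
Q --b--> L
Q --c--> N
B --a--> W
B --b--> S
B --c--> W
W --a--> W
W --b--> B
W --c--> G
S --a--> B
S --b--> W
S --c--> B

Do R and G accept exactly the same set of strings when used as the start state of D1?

Yes

All states are reachable from the start state.
Start with accepting vs non-accepting: {B,G,N,Q,R,S,U,Y,Z} | {I,L,W}.
Refine {B,G,N,Q,R,S,U,Y,Z} on symbol a: members go to different blocks, giving {G,N,Q,R,S,U,Y,Z} and {B}.
Refine {G,N,Q,R,S,U,Y,Z} on symbol a: members go to different blocks, giving {G,N,Q,R,Y,Z} and {S,U}.
Split {G,N,Q,R,Y,Z} by δ(·,a) → {G,Q,R,Z} and {N,Y}.
Split {I,L,W} by δ(·,a) → {I,L} and {W}.
The partition is now stable with 6 blocks: {G,Q,R,Z} | {I,L} | {B} | {S,U} | {N,Y} | {W}.
R and G lie in the same block of the stable partition, so they are equivalent — no string distinguishes them.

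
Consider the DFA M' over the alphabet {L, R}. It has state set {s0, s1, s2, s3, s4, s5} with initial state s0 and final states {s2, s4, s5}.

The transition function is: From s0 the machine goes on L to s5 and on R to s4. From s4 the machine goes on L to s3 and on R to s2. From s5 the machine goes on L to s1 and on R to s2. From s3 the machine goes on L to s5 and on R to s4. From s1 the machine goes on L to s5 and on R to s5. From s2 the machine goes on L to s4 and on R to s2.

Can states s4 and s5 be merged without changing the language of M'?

Yes

All states are reachable from the start state.
Initial partition by acceptance: {s2,s4,s5} | {s0,s1,s3}.
Refine {s2,s4,s5} on symbol L: members go to different blocks, giving {s4,s5} and {s2}.
The partition is now stable with 3 blocks: {s4,s5} | {s0,s1,s3} | {s2}.
s4 and s5 lie in the same block of the stable partition, so they are equivalent — no string distinguishes them.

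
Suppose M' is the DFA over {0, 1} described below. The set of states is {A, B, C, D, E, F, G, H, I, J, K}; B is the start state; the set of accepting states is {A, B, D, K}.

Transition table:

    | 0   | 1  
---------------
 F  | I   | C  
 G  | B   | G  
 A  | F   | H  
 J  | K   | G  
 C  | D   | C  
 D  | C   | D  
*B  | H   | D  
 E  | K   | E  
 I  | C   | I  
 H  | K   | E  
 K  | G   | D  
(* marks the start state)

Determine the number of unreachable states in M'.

4

BFS from B reaches {B, C, D, E, G, H, K}; the 4 state(s) A, F, I, J are never visited.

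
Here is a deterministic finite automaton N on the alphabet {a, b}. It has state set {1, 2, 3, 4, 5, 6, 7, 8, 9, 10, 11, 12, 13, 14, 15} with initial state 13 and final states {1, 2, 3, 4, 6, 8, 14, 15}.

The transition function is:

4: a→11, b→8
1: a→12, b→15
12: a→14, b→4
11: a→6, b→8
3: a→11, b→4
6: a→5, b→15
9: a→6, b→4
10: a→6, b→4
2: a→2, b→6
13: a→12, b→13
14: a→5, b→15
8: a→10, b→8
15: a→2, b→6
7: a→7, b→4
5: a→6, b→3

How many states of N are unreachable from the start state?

BFS from 13 reaches {2, 3, 4, 5, 6, 8, 10, 11, 12, 13, 14, 15}; the 3 state(s) 1, 7, 9 are never visited.

3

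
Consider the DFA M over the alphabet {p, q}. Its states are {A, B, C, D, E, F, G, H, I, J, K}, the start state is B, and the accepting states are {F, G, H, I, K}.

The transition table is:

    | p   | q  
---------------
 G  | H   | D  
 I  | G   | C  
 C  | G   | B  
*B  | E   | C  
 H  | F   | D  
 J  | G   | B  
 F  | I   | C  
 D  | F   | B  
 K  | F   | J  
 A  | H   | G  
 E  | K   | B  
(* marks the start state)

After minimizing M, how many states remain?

3

Reachable states from the start: {B,C,D,E,F,G,H,I,J,K}. Unreachable: {A} — drop them.
P0 = {F,G,H,I,K} | {B,C,D,E,J}.
Refine {B,C,D,E,J} on symbol p: members go to different blocks, giving {C,D,E,J} and {B}.
Stable partition: {F,G,H,I,K} | {C,D,E,J} | {B} — 3 equivalence classes.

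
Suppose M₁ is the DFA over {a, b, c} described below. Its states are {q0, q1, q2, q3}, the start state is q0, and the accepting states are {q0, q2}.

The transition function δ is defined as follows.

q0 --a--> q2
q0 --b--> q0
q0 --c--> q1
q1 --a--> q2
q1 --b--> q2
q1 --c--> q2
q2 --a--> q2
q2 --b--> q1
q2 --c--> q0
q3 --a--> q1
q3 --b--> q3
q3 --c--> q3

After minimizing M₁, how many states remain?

First remove the unreachable states {q3}; 3 states remain.
Start with accepting vs non-accepting: {q0,q2} | {q1}.
Split {q0,q2} by δ(·,b) → {q0} and {q2}.
Stable partition: {q0} | {q1} | {q2} — 3 equivalence classes.

3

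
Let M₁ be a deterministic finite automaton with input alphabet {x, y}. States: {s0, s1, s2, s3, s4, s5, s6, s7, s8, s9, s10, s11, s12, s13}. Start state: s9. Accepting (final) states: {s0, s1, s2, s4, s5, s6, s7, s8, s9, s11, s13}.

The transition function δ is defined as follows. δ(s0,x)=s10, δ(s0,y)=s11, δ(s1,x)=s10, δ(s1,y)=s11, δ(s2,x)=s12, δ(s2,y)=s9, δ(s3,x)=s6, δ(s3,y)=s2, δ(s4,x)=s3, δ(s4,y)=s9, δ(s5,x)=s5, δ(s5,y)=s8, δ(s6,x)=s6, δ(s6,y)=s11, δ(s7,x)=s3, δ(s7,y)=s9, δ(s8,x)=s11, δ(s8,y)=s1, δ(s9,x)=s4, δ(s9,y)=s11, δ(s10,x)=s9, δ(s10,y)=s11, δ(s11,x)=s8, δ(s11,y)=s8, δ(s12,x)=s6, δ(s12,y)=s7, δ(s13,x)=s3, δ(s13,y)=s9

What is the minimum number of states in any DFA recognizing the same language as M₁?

8

States {s0,s5,s13} cannot be reached from the start state, so discard them.
P0 = {s1,s2,s4,s6,s7,s8,s9,s11} | {s3,s10,s12}.
Refine {s1,s2,s4,s6,s7,s8,s9,s11} on symbol x: members go to different blocks, giving {s1,s2,s4,s7} and {s6,s8,s9,s11}.
Split {s3,s10,s12} by δ(·,y) → {s3,s12} and {s10}.
Split {s1,s2,s4,s7} by δ(·,x) → {s2,s4,s7} and {s1}.
On input x, block {s6,s8,s9,s11} splits into {s6,s8,s11} and {s9}.
On input y, block {s6,s8,s11} splits into {s6,s11} and {s8}.
Refine {s6,s11} on symbol x: members go to different blocks, giving {s6} and {s11}.
The partition is now stable with 8 blocks: {s2,s4,s7} | {s3,s12} | {s6} | {s10} | {s1} | {s9} | {s8} | {s11}.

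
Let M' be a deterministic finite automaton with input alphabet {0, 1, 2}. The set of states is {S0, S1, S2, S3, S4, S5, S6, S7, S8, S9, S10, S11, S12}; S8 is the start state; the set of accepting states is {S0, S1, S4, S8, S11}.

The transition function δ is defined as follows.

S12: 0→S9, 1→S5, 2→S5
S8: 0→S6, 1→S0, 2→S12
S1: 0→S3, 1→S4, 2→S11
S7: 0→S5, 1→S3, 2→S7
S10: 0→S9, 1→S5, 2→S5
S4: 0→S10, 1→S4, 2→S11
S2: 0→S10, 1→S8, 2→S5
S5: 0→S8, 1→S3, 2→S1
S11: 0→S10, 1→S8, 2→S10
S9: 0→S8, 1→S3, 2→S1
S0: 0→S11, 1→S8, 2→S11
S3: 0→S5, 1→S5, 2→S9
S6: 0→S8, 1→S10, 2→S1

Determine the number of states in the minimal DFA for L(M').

6

States {S2,S7} cannot be reached from the start state, so discard them.
Start with accepting vs non-accepting: {S0,S1,S4,S8,S11} | {S3,S5,S6,S9,S10,S12}.
Refine {S0,S1,S4,S8,S11} on symbol 0: members go to different blocks, giving {S1,S4,S8,S11} and {S0}.
Split {S1,S4,S8,S11} by δ(·,1) → {S1,S4,S11} and {S8}.
Refine {S1,S4,S11} on symbol 1: members go to different blocks, giving {S1,S4} and {S11}.
Split {S3,S5,S6,S9,S10,S12} by δ(·,0) → {S3,S10,S12} and {S5,S6,S9}.
The partition is now stable with 6 blocks: {S1,S4} | {S3,S10,S12} | {S0} | {S8} | {S11} | {S5,S6,S9}.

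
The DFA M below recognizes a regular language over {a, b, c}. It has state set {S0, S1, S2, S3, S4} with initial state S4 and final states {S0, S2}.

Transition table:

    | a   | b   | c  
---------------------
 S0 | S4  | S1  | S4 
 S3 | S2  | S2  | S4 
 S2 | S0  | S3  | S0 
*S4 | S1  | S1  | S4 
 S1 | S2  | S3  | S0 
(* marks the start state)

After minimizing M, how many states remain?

5

Initial partition by acceptance: {S0,S2} | {S1,S3,S4}.
Refine {S0,S2} on symbol a: members go to different blocks, giving {S0} and {S2}.
On input a, block {S1,S3,S4} splits into {S1,S3} and {S4}.
Refine {S1,S3} on symbol b: members go to different blocks, giving {S1} and {S3}.
The partition is now stable with 5 blocks: {S0} | {S1} | {S2} | {S4} | {S3}.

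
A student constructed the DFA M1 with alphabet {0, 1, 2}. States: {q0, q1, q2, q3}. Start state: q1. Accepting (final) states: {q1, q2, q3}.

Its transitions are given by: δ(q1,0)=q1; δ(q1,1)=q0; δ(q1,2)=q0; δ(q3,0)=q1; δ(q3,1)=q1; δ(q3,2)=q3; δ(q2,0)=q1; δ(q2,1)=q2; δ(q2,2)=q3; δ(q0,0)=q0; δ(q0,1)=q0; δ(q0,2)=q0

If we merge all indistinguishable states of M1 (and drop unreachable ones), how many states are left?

2

Reachable states from the start: {q0,q1}. Unreachable: {q2,q3} — drop them.
Start with accepting vs non-accepting: {q1} | {q0}.
Stable partition: {q1} | {q0} — 2 equivalence classes.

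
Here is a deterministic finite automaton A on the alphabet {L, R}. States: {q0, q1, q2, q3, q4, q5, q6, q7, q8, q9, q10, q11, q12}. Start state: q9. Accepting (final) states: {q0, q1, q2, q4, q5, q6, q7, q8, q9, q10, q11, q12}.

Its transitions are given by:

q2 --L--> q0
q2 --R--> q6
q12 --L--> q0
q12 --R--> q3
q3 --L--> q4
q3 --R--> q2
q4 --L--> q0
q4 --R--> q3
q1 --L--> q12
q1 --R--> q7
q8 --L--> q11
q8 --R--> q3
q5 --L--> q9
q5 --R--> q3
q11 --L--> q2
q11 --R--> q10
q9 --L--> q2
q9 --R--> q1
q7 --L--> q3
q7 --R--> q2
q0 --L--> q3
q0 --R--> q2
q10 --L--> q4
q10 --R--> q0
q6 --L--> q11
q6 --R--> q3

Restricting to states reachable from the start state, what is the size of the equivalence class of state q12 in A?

States {q5,q8} cannot be reached from the start state, so discard them.
P0 = {q0,q1,q2,q4,q6,q7,q9,q10,q11,q12} | {q3}.
Refine {q0,q1,q2,q4,q6,q7,q9,q10,q11,q12} on symbol L: members go to different blocks, giving {q1,q2,q4,q6,q9,q10,q11,q12} and {q0,q7}.
Refine {q1,q2,q4,q6,q9,q10,q11,q12} on symbol L: members go to different blocks, giving {q1,q6,q9,q10,q11} and {q2,q4,q12}.
Refine {q1,q6,q9,q10,q11} on symbol L: members go to different blocks, giving {q1,q9,q10,q11} and {q6}.
Split {q1,q9,q10,q11} by δ(·,R) → {q1,q10} and {q9,q11}.
Refine {q2,q4,q12} on symbol R: members go to different blocks, giving {q4,q12} and {q2}.
No further refinement is possible. Final partition (7 blocks): {q1,q10} | {q3} | {q0,q7} | {q4,q12} | {q6} | {q9,q11} | {q2}.
State q12 belongs to the block {q4,q12}, which has 2 states.

2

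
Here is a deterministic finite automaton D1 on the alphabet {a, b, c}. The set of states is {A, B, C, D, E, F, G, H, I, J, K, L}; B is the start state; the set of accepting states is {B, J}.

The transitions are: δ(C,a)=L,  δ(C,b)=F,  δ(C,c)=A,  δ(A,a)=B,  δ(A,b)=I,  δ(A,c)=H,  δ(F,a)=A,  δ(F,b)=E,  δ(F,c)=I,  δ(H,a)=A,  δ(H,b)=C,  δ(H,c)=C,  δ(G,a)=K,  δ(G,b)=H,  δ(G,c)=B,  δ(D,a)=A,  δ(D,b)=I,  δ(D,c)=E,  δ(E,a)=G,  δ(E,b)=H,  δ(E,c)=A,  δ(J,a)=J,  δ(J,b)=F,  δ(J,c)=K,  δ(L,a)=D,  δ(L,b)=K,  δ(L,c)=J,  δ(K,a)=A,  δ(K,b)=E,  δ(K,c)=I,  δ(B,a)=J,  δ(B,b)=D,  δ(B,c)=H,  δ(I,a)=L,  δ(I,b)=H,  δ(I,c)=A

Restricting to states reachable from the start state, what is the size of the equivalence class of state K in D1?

Start with accepting vs non-accepting: {B,J} | {A,C,D,E,F,G,H,I,K,L}.
Split {A,C,D,E,F,G,H,I,K,L} by δ(·,a) → {C,D,E,F,G,H,I,K,L} and {A}.
Split {C,D,E,F,G,H,I,K,L} by δ(·,a) → {C,E,G,I,L} and {D,F,H,K}.
Split {C,E,G,I,L} by δ(·,a) → {C,E,I} and {G,L}.
The partition is now stable with 5 blocks: {B,J} | {C,E,I} | {A} | {D,F,H,K} | {G,L}.
State K belongs to the block {D,F,H,K}, which has 4 states.

4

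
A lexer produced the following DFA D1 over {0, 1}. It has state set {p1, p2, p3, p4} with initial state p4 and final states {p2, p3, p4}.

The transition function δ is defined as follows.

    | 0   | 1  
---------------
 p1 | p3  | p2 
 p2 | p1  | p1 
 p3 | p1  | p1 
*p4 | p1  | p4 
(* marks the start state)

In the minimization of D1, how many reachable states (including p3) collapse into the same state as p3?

2

All states are reachable from the start state.
Start with accepting vs non-accepting: {p2,p3,p4} | {p1}.
Refine {p2,p3,p4} on symbol 1: members go to different blocks, giving {p2,p3} and {p4}.
Stable partition: {p2,p3} | {p1} | {p4} — 3 equivalence classes.
The equivalence class containing p3 is {p2,p3}, of size 2.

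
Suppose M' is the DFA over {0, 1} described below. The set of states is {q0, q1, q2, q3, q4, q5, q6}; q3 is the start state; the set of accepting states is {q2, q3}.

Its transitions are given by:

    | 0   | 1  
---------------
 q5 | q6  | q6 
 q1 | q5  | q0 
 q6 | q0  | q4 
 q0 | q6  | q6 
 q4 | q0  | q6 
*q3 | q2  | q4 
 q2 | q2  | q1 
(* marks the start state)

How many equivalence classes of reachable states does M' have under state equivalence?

2

All states are reachable from the start state.
P0 = {q2,q3} | {q0,q1,q4,q5,q6}.
The partition is now stable with 2 blocks: {q2,q3} | {q0,q1,q4,q5,q6}.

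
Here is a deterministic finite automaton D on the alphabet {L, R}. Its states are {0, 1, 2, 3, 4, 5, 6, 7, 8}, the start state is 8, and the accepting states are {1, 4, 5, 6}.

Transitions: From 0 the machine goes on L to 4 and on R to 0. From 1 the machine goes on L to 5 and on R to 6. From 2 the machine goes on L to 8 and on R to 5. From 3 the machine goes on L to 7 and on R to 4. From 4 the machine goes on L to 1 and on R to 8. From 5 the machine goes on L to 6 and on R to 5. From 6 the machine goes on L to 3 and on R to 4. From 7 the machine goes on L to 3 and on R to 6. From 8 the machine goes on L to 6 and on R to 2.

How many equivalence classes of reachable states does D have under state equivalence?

First remove the unreachable states {0}; 8 states remain.
P0 = {1,4,5,6} | {2,3,7,8}.
Split {1,4,5,6} by δ(·,L) → {1,4,5} and {6}.
Split {1,4,5} by δ(·,L) → {1,4} and {5}.
Refine {1,4} on symbol L: members go to different blocks, giving {1} and {4}.
On input L, block {2,3,7,8} splits into {2,3,7} and {8}.
On input L, block {2,3,7} splits into {3,7} and {2}.
On input R, block {3,7} splits into {3} and {7}.
No further refinement is possible. Final partition (8 blocks): {1} | {3} | {6} | {5} | {4} | {8} | {2} | {7}.

8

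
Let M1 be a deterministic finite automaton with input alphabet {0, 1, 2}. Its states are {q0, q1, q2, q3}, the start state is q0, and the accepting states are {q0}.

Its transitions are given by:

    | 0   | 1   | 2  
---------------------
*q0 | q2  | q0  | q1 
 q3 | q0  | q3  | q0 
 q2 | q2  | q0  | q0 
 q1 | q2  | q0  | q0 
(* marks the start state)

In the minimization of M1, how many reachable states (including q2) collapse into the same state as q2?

Reachable states from the start: {q0,q1,q2}. Unreachable: {q3} — drop them.
P0 = {q0} | {q1,q2}.
The partition is now stable with 2 blocks: {q0} | {q1,q2}.
The equivalence class containing q2 is {q1,q2}, of size 2.

2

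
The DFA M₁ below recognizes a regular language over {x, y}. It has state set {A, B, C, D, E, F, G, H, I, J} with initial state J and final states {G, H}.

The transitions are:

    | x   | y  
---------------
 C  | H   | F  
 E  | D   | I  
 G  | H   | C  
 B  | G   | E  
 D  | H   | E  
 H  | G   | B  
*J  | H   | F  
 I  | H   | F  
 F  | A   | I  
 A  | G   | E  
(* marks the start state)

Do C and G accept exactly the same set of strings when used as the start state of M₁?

Start with accepting vs non-accepting: {G,H} | {A,B,C,D,E,F,I,J}.
Refine {A,B,C,D,E,F,I,J} on symbol x: members go to different blocks, giving {A,B,C,D,I,J} and {E,F}.
The partition is now stable with 3 blocks: {G,H} | {A,B,C,D,I,J} | {E,F}.
C and G end up in different blocks, so they are distinguishable. For instance, the string 'ε' is accepted from only G.

No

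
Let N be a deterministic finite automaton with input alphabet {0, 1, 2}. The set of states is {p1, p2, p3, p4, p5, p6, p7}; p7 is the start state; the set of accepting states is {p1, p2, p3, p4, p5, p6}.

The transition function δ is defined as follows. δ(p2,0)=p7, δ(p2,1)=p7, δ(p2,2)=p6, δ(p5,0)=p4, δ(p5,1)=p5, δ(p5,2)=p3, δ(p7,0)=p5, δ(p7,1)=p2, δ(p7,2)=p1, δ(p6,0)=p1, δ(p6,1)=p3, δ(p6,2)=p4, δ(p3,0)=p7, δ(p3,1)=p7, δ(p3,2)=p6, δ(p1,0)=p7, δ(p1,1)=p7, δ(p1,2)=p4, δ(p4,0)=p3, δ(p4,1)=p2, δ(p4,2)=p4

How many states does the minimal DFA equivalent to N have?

4

Every state is reachable, so we keep all 7.
Start with accepting vs non-accepting: {p1,p2,p3,p4,p5,p6} | {p7}.
Refine {p1,p2,p3,p4,p5,p6} on symbol 0: members go to different blocks, giving {p1,p2,p3} and {p4,p5,p6}.
Refine {p4,p5,p6} on symbol 0: members go to different blocks, giving {p4,p6} and {p5}.
Stable partition: {p1,p2,p3} | {p7} | {p4,p6} | {p5} — 4 equivalence classes.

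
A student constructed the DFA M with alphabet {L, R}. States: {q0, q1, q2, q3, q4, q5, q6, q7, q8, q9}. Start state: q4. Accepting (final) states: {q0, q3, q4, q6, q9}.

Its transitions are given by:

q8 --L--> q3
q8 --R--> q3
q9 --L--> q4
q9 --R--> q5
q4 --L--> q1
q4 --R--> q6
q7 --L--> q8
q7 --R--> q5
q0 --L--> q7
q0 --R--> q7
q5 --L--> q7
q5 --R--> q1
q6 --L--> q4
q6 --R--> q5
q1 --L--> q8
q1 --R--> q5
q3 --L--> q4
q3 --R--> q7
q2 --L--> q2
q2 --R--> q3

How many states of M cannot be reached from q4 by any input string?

BFS from q4 reaches {q1, q3, q4, q5, q6, q7, q8}; the 3 state(s) q0, q2, q9 are never visited.

3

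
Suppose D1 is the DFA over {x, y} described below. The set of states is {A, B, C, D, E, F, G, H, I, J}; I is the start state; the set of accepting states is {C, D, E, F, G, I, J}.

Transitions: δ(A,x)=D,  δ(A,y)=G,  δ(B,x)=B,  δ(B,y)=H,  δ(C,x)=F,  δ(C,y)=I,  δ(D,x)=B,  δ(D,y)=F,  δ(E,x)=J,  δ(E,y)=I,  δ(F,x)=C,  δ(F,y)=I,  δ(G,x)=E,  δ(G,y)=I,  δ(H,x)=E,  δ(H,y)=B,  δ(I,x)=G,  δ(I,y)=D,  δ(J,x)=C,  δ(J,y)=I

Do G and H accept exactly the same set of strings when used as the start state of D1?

No

First remove the unreachable states {A}; 9 states remain.
Start with accepting vs non-accepting: {C,D,E,F,G,I,J} | {B,H}.
Split {C,D,E,F,G,I,J} by δ(·,x) → {C,E,F,G,I,J} and {D}.
On input y, block {C,E,F,G,I,J} splits into {C,E,F,G,J} and {I}.
Refine {B,H} on symbol x: members go to different blocks, giving {B} and {H}.
Stable partition: {C,E,F,G,J} | {B} | {D} | {I} | {H} — 5 equivalence classes.
G and H end up in different blocks, so they are distinguishable. For instance, the string 'ε' is accepted from only G.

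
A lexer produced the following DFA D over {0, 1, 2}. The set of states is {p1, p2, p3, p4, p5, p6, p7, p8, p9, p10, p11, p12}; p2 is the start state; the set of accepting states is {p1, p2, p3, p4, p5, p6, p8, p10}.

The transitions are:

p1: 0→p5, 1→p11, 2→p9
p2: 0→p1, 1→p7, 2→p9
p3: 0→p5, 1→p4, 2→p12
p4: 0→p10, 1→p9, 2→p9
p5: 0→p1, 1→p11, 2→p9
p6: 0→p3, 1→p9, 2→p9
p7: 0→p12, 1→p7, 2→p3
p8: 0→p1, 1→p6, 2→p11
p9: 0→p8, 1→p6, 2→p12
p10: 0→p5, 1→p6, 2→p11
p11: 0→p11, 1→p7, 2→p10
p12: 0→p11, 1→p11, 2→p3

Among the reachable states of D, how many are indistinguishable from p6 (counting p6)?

2

All states are reachable from the start state.
Initial partition by acceptance: {p1,p2,p3,p4,p5,p6,p8,p10} | {p7,p9,p11,p12}.
Refine {p1,p2,p3,p4,p5,p6,p8,p10} on symbol 1: members go to different blocks, giving {p1,p2,p4,p5,p6} and {p3,p8,p10}.
Split {p1,p2,p4,p5,p6} by δ(·,0) → {p1,p2,p5} and {p4,p6}.
Split {p7,p9,p11,p12} by δ(·,0) → {p7,p11,p12} and {p9}.
The partition is now stable with 5 blocks: {p1,p2,p5} | {p7,p11,p12} | {p3,p8,p10} | {p4,p6} | {p9}.
The equivalence class containing p6 is {p4,p6}, of size 2.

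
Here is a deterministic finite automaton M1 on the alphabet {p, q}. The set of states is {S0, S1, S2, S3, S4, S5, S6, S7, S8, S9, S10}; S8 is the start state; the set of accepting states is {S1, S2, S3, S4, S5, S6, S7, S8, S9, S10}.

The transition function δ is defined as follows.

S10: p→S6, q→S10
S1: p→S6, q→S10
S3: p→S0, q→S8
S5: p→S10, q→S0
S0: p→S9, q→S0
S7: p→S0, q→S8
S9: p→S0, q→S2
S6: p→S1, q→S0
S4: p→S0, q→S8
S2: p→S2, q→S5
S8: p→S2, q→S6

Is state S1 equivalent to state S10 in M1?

First remove the unreachable states {S3,S4,S7}; 8 states remain.
Start with accepting vs non-accepting: {S1,S2,S5,S6,S8,S9,S10} | {S0}.
Split {S1,S2,S5,S6,S8,S9,S10} by δ(·,p) → {S1,S2,S5,S6,S8,S10} and {S9}.
Refine {S1,S2,S5,S6,S8,S10} on symbol q: members go to different blocks, giving {S1,S2,S8,S10} and {S5,S6}.
On input p, block {S1,S2,S8,S10} splits into {S1,S10} and {S2,S8}.
No further refinement is possible. Final partition (5 blocks): {S1,S10} | {S0} | {S9} | {S5,S6} | {S2,S8}.
S1 and S10 lie in the same block of the stable partition, so they are equivalent — no string distinguishes them.

Yes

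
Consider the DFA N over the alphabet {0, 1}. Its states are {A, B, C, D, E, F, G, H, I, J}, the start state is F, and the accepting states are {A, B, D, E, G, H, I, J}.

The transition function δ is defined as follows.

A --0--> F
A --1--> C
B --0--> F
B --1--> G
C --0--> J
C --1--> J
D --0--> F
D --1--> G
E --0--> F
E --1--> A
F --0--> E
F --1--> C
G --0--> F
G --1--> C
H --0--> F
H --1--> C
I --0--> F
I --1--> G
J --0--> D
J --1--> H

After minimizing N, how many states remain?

5

States {B,I} cannot be reached from the start state, so discard them.
P0 = {A,D,E,G,H,J} | {C,F}.
Split {A,D,E,G,H,J} by δ(·,0) → {A,D,E,G,H} and {J}.
Refine {A,D,E,G,H} on symbol 1: members go to different blocks, giving {A,G,H} and {D,E}.
Refine {C,F} on symbol 0: members go to different blocks, giving {C} and {F}.
The partition is now stable with 5 blocks: {A,G,H} | {C} | {J} | {D,E} | {F}.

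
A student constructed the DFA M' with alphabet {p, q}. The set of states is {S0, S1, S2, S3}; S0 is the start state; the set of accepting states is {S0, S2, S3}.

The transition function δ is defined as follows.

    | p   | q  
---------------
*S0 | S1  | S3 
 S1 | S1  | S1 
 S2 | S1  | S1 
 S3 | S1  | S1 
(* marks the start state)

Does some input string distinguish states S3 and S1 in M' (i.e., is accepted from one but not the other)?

First remove the unreachable states {S2}; 3 states remain.
P0 = {S0,S3} | {S1}.
Split {S0,S3} by δ(·,q) → {S0} and {S3}.
Stable partition: {S0} | {S1} | {S3} — 3 equivalence classes.
S3 and S1 end up in different blocks, so they are distinguishable. For instance, the string 'ε' is accepted from only S3.

Yes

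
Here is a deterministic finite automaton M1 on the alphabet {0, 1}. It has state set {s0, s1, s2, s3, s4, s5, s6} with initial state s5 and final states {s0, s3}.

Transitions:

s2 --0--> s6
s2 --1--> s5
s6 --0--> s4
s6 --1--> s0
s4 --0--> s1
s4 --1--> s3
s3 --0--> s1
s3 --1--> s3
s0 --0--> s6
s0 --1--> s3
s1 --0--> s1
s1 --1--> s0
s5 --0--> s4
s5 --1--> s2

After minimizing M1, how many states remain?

Start with accepting vs non-accepting: {s0,s3} | {s1,s2,s4,s5,s6}.
Split {s1,s2,s4,s5,s6} by δ(·,1) → {s1,s4,s6} and {s2,s5}.
Stable partition: {s0,s3} | {s1,s4,s6} | {s2,s5} — 3 equivalence classes.

3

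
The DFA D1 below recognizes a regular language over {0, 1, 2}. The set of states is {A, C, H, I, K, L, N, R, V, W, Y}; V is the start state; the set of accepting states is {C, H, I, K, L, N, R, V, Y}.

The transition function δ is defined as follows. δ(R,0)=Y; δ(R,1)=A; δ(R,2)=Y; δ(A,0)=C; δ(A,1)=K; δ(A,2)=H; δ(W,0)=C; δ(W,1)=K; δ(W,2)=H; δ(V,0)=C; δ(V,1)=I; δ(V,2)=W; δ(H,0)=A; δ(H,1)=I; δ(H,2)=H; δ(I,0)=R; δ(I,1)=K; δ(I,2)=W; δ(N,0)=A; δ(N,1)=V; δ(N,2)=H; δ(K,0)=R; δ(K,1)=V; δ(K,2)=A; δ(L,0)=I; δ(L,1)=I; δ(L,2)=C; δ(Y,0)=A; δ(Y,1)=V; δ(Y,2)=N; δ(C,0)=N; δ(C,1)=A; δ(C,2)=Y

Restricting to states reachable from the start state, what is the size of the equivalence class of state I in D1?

3

First remove the unreachable states {L}; 10 states remain.
Start with accepting vs non-accepting: {C,H,I,K,N,R,V,Y} | {A,W}.
Split {C,H,I,K,N,R,V,Y} by δ(·,0) → {C,I,K,R,V} and {H,N,Y}.
Split {C,I,K,R,V} by δ(·,0) → {I,K,V} and {C,R}.
Stable partition: {I,K,V} | {A,W} | {H,N,Y} | {C,R} — 4 equivalence classes.
The equivalence class containing I is {I,K,V}, of size 3.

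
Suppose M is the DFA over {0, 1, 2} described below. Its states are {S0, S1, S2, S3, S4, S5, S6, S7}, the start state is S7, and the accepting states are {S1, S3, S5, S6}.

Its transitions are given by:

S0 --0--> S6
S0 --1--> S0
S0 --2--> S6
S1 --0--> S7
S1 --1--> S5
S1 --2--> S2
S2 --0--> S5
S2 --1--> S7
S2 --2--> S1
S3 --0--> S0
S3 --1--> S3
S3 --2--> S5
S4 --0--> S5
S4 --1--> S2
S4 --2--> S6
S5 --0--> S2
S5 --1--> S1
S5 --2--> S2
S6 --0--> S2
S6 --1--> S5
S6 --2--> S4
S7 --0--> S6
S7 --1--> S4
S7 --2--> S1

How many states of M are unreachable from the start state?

2

No path from S7 leads to S0, S3; the other 6 states are all reachable.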